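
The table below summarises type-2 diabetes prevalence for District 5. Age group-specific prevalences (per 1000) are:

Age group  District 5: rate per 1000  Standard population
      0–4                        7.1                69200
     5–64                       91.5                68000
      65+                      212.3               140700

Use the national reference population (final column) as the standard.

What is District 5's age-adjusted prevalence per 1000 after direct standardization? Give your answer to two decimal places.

131.64

Standard total = 277900; weights = 0.2490, 0.2447, 0.5063.
Standardized rate: 0.2490×7.1 + 0.2447×91.5 + 0.5063×212.3 = 131.6442 per 1000.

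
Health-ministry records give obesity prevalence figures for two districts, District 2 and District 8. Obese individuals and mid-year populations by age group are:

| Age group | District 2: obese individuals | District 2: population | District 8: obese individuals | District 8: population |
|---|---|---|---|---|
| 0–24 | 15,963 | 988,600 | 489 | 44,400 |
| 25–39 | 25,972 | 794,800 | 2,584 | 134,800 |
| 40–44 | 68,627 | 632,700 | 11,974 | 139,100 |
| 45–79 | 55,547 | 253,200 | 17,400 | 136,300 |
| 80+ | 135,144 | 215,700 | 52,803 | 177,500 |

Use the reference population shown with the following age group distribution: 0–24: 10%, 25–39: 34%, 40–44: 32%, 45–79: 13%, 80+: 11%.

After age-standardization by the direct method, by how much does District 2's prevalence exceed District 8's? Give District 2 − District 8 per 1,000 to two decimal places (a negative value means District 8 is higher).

Age-specific rates per 1,000 for District 2: 16.147, 32.677, 108.467, 219.380, 626.537.
For District 8: 11.014, 19.169, 86.082, 127.660, 297.482.
Standard weights: 0.10, 0.34, 0.32, 0.13, 0.11.
District 2: 0.1000×16.147 + 0.3400×32.677 + 0.3200×108.467 + 0.1300×219.380 + 0.1100×626.537 = 144.8729 per 1,000.
District 8: 0.1000×11.014 + 0.3400×19.169 + 0.3200×86.082 + 0.1300×127.660 + 0.1100×297.482 = 84.4838 per 1,000.
Difference = 144.8729 − 84.4838 = 60.3891.

60.39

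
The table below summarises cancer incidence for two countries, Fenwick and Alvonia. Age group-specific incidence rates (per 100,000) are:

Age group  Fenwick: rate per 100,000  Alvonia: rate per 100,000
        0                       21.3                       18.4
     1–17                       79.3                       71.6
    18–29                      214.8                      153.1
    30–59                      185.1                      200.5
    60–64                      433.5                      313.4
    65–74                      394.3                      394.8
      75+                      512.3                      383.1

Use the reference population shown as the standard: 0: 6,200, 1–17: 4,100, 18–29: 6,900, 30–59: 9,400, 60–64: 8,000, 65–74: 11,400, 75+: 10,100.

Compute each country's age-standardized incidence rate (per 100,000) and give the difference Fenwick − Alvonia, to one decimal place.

46.2

Standard total = 56,100; weights = 0.1105, 0.0731, 0.1230, 0.1676, 0.1426, 0.2032, 0.1800.
Fenwick: 0.1105×21.3 + 0.0731×79.3 + 0.1230×214.8 + 0.1676×185.1 + 0.1426×433.5 + 0.2032×394.3 + 0.1800×512.3 = 299.7594 per 100,000.
Alvonia: 0.1105×18.4 + 0.0731×71.6 + 0.1230×153.1 + 0.1676×200.5 + 0.1426×313.4 + 0.2032×394.8 + 0.1800×383.1 = 253.5822 per 100,000.
Difference = 299.7594 − 253.5822 = 46.1772.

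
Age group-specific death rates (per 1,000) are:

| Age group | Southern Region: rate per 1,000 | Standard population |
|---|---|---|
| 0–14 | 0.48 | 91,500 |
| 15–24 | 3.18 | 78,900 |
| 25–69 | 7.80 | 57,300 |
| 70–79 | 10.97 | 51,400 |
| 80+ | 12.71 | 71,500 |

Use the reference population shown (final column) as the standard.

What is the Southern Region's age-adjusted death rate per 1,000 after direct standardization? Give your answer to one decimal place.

Standard total = 350,600; weights = 0.2610, 0.2250, 0.1634, 0.1466, 0.2039.
Standardized rate: 0.2610×0.48 + 0.2250×3.18 + 0.1634×7.80 + 0.1466×10.97 + 0.2039×12.71 = 6.3160 per 1,000.

6.3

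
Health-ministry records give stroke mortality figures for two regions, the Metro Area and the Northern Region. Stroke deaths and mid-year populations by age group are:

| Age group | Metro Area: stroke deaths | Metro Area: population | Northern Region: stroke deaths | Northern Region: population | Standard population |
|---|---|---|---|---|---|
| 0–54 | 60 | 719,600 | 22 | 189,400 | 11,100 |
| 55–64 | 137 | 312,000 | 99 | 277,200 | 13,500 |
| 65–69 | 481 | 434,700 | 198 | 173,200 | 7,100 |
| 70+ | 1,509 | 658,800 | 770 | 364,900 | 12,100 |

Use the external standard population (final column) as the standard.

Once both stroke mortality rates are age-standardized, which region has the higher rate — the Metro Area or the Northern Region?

Age-specific rates per 100,000 for the Metro Area: 8.34, 43.91, 110.65, 229.05.
For the Northern Region: 11.62, 35.71, 114.32, 211.02.
Standard total = 43,800; weights = 0.2534, 0.3082, 0.1621, 0.2763.
The Metro Area: 0.2534×8.34 + 0.3082×43.91 + 0.1621×110.65 + 0.2763×229.05 = 96.8608 per 100,000.
The Northern Region: 0.2534×11.62 + 0.3082×35.71 + 0.1621×114.32 + 0.2763×211.02 = 90.7772 per 100,000.
The crude rates (102.91 vs 108.39) would put the Northern Region higher, but that reflects its age composition; once standardized to a common age structure, the Metro Area has the higher underlying rate.

Metro Area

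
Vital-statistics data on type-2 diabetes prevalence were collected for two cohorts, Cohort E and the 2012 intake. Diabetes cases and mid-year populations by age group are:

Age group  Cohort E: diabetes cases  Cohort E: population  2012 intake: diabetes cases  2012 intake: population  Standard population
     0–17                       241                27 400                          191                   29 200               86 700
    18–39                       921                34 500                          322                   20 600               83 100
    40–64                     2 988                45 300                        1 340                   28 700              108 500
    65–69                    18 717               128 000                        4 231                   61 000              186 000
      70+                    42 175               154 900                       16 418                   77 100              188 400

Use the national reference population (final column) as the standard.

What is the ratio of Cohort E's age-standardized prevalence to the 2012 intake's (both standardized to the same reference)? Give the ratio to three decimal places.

1.478

Age-specific rates per 1 000 for Cohort E: 8.796, 26.696, 65.960, 146.227, 272.272.
For the 2012 intake: 6.541, 15.631, 46.690, 69.361, 212.944.
Standard total = 652 700; weights = 0.1328, 0.1273, 0.1662, 0.2850, 0.2886.
Cohort E: 0.1328×8.796 + 0.1273×26.696 + 0.1662×65.960 + 0.2850×146.227 + 0.2886×272.272 = 135.7928 per 1 000.
The 2012 intake: 0.1328×6.541 + 0.1273×15.631 + 0.1662×46.690 + 0.2850×69.361 + 0.2886×212.944 = 91.8518 per 1 000.
Ratio = 135.7928 ÷ 91.8518 = 1.47839.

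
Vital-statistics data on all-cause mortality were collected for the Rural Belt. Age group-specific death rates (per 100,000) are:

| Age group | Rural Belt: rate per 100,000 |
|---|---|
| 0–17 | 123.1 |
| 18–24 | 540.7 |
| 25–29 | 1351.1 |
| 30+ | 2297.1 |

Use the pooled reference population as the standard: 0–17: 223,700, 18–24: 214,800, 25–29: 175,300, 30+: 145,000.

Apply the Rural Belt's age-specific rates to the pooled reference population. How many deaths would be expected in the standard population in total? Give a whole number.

7136

Expected deaths = Σ (standard pop × age-specific rate ÷ 100,000)
= 223,700×123.1/100,000 + 214,800×540.7/100,000 + 175,300×1351.1/100,000 + 145,000×2297.1/100,000
= 275.37 + 1161.42 + 2368.48 + 3330.80 = 7136.07.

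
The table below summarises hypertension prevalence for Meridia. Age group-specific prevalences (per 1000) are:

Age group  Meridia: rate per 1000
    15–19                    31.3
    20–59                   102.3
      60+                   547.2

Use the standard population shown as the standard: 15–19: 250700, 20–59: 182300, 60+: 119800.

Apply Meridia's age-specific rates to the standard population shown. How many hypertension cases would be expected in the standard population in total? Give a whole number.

Expected hypertension cases = Σ (standard pop × age-specific rate ÷ 1000)
= 250700×31.3/1000 + 182300×102.3/1000 + 119800×547.2/1000
= 7846.91 + 18649.29 + 65554.56 = 92050.76.

92051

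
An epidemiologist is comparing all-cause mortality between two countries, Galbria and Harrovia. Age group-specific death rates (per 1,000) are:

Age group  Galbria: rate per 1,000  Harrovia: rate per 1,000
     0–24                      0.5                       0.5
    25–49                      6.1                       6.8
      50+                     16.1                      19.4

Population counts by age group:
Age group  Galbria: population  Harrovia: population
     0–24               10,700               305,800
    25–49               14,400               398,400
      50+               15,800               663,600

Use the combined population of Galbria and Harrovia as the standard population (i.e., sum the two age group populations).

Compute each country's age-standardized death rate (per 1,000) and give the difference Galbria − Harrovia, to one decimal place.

-1.8

Combined standard total = 1,408,700; weights = 0.2247, 0.2930, 0.4823.
Galbria: 0.2247×0.5 + 0.2930×6.1 + 0.4823×16.1 = 9.6647 per 1,000.
Harrovia: 0.2247×0.5 + 0.2930×6.8 + 0.4823×19.4 = 11.4614 per 1,000.
Difference = 9.6647 − 11.4614 = -1.7967.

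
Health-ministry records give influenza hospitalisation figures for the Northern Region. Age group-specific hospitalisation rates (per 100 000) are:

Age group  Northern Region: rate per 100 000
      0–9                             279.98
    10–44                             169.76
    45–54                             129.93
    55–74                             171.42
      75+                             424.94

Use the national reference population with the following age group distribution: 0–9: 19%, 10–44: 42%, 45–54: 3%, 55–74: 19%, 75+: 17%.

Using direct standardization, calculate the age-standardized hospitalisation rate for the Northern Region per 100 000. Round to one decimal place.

233.2

Standard weights: 0.19, 0.42, 0.03, 0.19, 0.17.
Standardized rate: 0.1900×279.98 + 0.4200×169.76 + 0.0300×129.93 + 0.1900×171.42 + 0.1700×424.94 = 233.2029 per 100 000.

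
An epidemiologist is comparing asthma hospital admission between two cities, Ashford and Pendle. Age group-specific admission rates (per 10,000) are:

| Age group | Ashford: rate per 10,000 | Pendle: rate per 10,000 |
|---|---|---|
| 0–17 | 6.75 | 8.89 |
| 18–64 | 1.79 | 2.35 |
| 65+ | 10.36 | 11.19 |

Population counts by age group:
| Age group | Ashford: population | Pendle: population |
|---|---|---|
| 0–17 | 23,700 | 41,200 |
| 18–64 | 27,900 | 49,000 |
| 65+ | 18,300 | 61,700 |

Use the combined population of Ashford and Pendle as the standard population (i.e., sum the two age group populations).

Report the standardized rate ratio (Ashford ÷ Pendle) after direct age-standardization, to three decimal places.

0.850

Combined standard total = 221,800; weights = 0.2926, 0.3467, 0.3607.
Ashford: 0.2926×6.75 + 0.3467×1.79 + 0.3607×10.36 = 6.3324 per 10,000.
Pendle: 0.2926×8.89 + 0.3467×2.35 + 0.3607×11.19 = 7.4521 per 10,000.
Ratio = 6.3324 ÷ 7.4521 = 0.84975.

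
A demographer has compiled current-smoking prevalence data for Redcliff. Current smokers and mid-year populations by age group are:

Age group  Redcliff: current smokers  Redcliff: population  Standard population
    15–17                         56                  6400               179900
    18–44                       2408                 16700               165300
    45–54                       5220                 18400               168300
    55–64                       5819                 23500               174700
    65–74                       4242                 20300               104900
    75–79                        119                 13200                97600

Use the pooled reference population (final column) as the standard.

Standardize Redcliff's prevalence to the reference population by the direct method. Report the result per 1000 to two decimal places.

Age-specific rates per 1000 for Redcliff: 8.750, 144.192, 283.696, 247.617, 208.966, 9.015.
Standard total = 890700; weights = 0.2020, 0.1856, 0.1890, 0.1961, 0.1178, 0.1096.
Standardized rate: 0.2020×8.750 + 0.1856×144.192 + 0.1890×283.696 + 0.1961×247.617 + 0.1178×208.966 + 0.1096×9.015 = 156.2973 per 1000.

156.30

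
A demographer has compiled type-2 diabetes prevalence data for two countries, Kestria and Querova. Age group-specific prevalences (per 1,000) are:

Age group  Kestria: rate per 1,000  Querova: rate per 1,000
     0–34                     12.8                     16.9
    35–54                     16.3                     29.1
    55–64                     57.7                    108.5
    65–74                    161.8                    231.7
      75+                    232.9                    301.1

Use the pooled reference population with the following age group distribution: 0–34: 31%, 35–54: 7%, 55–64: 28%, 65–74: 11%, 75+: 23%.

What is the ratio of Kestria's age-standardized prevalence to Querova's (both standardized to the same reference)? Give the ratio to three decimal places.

0.700

Standard weights: 0.31, 0.07, 0.28, 0.11, 0.23.
Kestria: 0.3100×12.8 + 0.0700×16.3 + 0.2800×57.7 + 0.1100×161.8 + 0.2300×232.9 = 92.6300 per 1,000.
Querova: 0.3100×16.9 + 0.0700×29.1 + 0.2800×108.5 + 0.1100×231.7 + 0.2300×301.1 = 132.3960 per 1,000.
Ratio = 92.6300 ÷ 132.3960 = 0.69964.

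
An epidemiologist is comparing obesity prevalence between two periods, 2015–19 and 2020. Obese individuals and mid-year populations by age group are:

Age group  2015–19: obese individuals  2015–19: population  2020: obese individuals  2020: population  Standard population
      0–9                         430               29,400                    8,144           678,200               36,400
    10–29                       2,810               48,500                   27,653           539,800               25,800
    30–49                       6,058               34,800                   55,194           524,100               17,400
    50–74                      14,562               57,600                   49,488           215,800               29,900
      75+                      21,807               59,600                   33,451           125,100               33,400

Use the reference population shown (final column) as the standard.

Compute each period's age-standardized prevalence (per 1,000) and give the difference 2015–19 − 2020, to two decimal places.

Age-specific rates per 1,000 for 2015–19: 14.626, 57.938, 174.080, 252.812, 365.889.
For 2020: 12.008, 51.228, 105.312, 229.323, 267.394.
Standard total = 142,900; weights = 0.2547, 0.1805, 0.1218, 0.2092, 0.2337.
2015–19: 0.2547×14.626 + 0.1805×57.938 + 0.1218×174.080 + 0.2092×252.812 + 0.2337×365.889 = 173.7997 per 1,000.
2020: 0.2547×12.008 + 0.1805×51.228 + 0.1218×105.312 + 0.2092×229.323 + 0.2337×267.394 = 135.6120 per 1,000.
Difference = 173.7997 − 135.6120 = 38.1878.

38.19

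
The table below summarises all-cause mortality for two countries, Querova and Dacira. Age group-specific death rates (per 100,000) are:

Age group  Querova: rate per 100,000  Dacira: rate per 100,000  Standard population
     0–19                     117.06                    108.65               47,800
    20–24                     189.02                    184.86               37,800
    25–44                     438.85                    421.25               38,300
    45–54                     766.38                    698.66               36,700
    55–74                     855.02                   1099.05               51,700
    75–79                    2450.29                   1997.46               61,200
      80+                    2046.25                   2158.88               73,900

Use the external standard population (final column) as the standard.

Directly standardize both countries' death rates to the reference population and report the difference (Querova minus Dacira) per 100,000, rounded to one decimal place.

Standard total = 347,400; weights = 0.1376, 0.1088, 0.1102, 0.1056, 0.1488, 0.1762, 0.2127.
Querova: 0.1376×117.06 + 0.1088×189.02 + 0.1102×438.85 + 0.1056×766.38 + 0.1488×855.02 + 0.1762×2450.29 + 0.2127×2046.25 = 1160.2035 per 100,000.
Dacira: 0.1376×108.65 + 0.1088×184.86 + 0.1102×421.25 + 0.1056×698.66 + 0.1488×1099.05 + 0.1762×1997.46 + 0.2127×2158.88 = 1130.0016 per 100,000.
Difference = 1160.2035 − 1130.0016 = 30.2019.

30.2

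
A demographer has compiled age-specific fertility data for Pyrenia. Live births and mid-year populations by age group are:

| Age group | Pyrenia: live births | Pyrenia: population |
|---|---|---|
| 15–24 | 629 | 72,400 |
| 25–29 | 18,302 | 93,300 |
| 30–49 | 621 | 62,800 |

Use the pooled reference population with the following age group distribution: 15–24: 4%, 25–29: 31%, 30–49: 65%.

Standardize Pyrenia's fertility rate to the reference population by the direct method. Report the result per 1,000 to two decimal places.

67.59

Age-specific rates per 1,000 for Pyrenia: 8.688, 196.163, 9.889.
Standard weights: 0.04, 0.31, 0.65.
Standardized rate: 0.0400×8.688 + 0.3100×196.163 + 0.6500×9.889 = 67.5856 per 1,000.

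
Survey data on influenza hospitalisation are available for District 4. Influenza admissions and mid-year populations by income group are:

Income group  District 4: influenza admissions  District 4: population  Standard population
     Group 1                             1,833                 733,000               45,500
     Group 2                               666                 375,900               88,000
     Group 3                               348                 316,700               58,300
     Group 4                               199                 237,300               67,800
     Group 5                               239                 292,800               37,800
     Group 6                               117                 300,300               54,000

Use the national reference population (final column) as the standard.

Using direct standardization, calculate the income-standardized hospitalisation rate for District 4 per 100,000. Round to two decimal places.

Income-specific rates per 100,000 for District 4: 250.07, 177.17, 109.88, 83.86, 81.63, 38.96.
Standard total = 351,400; weights = 0.1295, 0.2504, 0.1659, 0.1929, 0.1076, 0.1537.
Standardized rate: 0.1295×250.07 + 0.2504×177.17 + 0.1659×109.88 + 0.1929×83.86 + 0.1076×81.63 + 0.1537×38.96 = 125.9270 per 100,000.

125.93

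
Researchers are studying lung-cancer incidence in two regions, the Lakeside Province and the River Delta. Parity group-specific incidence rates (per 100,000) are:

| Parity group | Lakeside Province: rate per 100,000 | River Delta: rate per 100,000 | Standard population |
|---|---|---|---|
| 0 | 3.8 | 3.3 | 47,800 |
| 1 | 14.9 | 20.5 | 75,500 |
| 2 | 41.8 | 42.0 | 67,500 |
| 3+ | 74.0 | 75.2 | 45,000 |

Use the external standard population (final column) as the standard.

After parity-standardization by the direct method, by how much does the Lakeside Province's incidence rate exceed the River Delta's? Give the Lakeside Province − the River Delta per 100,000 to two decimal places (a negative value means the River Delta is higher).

-1.98

Standard total = 235,800; weights = 0.2027, 0.3202, 0.2863, 0.1908.
The Lakeside Province: 0.2027×3.8 + 0.3202×14.9 + 0.2863×41.8 + 0.1908×74.0 = 31.6289 per 100,000.
The River Delta: 0.2027×3.3 + 0.3202×20.5 + 0.2863×42.0 + 0.1908×75.2 = 33.6068 per 100,000.
Difference = 31.6289 − 33.6068 = -1.9779.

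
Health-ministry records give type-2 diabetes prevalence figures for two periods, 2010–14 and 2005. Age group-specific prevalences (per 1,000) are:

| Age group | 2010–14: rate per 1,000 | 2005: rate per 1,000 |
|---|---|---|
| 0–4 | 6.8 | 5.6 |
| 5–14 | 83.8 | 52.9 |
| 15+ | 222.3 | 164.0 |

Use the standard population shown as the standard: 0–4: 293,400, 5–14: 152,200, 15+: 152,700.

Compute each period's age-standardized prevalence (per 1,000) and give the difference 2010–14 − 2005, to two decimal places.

23.33

Standard total = 598,300; weights = 0.4904, 0.2544, 0.2552.
2010–14: 0.4904×6.8 + 0.2544×83.8 + 0.2552×222.3 = 81.3884 per 1,000.
2005: 0.4904×5.6 + 0.2544×52.9 + 0.2552×164.0 = 58.0599 per 1,000.
Difference = 81.3884 − 58.0599 = 23.3285.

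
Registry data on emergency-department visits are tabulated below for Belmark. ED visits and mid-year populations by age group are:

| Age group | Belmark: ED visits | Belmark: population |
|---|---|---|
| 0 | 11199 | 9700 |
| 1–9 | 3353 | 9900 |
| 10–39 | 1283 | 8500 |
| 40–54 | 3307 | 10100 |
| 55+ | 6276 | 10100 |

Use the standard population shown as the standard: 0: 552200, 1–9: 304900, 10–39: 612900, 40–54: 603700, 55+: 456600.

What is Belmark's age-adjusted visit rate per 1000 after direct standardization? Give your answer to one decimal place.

519.6

Age-specific rates per 1000 for Belmark: 1154.536, 338.687, 150.941, 327.426, 621.386.
Standard total = 2530300; weights = 0.2182, 0.1205, 0.2422, 0.2386, 0.1805.
Standardized rate: 0.2182×1154.536 + 0.1205×338.687 + 0.2422×150.941 + 0.2386×327.426 + 0.1805×621.386 = 519.5843 per 1000.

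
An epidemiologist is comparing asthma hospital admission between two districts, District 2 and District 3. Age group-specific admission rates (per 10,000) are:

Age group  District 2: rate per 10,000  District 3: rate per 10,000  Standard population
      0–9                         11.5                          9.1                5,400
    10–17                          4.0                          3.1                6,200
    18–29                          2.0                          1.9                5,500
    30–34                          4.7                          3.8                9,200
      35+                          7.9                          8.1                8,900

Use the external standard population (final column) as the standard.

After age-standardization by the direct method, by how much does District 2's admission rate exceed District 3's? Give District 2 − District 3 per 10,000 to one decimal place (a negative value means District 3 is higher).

0.7

Standard total = 35,200; weights = 0.1534, 0.1761, 0.1562, 0.2614, 0.2528.
District 2: 0.1534×11.5 + 0.1761×4.0 + 0.1562×2.0 + 0.2614×4.7 + 0.2528×7.9 = 6.0071 per 10,000.
District 3: 0.1534×9.1 + 0.1761×3.1 + 0.1562×1.9 + 0.2614×3.8 + 0.2528×8.1 = 5.2801 per 10,000.
Difference = 6.0071 − 5.2801 = 0.7270.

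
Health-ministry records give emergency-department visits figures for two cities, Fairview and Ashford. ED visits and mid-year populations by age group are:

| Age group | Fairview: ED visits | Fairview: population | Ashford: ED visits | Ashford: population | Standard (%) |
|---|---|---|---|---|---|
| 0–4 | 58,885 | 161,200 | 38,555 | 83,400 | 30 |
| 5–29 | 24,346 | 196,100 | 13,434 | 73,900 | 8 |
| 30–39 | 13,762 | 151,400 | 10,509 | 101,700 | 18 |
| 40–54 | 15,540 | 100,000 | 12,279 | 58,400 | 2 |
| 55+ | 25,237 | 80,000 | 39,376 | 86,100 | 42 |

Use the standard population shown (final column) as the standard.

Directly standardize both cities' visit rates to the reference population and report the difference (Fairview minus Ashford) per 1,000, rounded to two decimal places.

Age-specific rates per 1,000 for Fairview: 365.292, 124.151, 90.898, 155.400, 315.462.
For Ashford: 462.290, 181.786, 103.333, 210.257, 457.329.
Standard weights: 0.30, 0.08, 0.18, 0.02, 0.42.
Fairview: 0.3000×365.292 + 0.0800×124.151 + 0.1800×90.898 + 0.0200×155.400 + 0.4200×315.462 = 271.4835 per 1,000.
Ashford: 0.3000×462.290 + 0.0800×181.786 + 0.1800×103.333 + 0.0200×210.257 + 0.4200×457.329 = 368.1131 per 1,000.
Difference = 271.4835 − 368.1131 = -96.6296.

-96.63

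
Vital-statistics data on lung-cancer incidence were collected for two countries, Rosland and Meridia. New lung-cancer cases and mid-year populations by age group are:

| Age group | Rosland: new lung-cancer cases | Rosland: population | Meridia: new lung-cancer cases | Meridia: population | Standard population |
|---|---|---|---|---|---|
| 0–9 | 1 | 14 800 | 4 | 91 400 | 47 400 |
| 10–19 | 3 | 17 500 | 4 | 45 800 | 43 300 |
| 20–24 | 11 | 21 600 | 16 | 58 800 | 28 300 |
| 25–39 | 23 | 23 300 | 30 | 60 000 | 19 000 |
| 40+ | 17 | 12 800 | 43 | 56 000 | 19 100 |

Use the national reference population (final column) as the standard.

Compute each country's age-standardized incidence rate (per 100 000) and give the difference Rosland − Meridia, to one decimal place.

20.0

Age-specific rates per 100 000 for Rosland: 6.76, 17.14, 50.93, 98.71, 132.81.
For Meridia: 4.38, 8.73, 27.21, 50.00, 76.79.
Standard total = 157 100; weights = 0.3017, 0.2756, 0.1801, 0.1209, 0.1216.
Rosland: 0.3017×6.76 + 0.2756×17.14 + 0.1801×50.93 + 0.1209×98.71 + 0.1216×132.81 = 44.0230 per 100 000.
Meridia: 0.3017×4.38 + 0.2756×8.73 + 0.1801×27.21 + 0.1209×50.00 + 0.1216×76.79 = 24.0120 per 100 000.
Difference = 44.0230 − 24.0120 = 20.0110.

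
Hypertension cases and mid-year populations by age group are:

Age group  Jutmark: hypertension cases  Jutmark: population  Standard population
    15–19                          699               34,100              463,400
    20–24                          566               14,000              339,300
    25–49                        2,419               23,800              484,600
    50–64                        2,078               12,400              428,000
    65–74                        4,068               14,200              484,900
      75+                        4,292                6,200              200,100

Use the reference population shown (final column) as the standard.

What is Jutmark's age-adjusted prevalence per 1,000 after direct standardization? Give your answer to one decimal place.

175.7

Age-specific rates per 1,000 for Jutmark: 20.499, 40.429, 101.639, 167.581, 286.479, 692.258.
Standard total = 2,400,300; weights = 0.1931, 0.1414, 0.2019, 0.1783, 0.2020, 0.0834.
Standardized rate: 0.1931×20.499 + 0.1414×40.429 + 0.2019×101.639 + 0.1783×167.581 + 0.2020×286.479 + 0.0834×692.258 = 175.6570 per 1,000.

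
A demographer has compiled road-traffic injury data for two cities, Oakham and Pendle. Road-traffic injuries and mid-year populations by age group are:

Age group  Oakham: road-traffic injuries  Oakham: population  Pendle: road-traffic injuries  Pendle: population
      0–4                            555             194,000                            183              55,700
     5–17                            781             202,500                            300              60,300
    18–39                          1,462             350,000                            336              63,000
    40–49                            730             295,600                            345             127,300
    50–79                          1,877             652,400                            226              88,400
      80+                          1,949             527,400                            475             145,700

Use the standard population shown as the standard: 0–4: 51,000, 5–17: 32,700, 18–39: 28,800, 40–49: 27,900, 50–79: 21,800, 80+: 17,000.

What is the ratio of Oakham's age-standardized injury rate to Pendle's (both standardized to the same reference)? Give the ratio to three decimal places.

Age-specific rates per 100,000 for Oakham: 286.08, 385.68, 417.71, 246.96, 287.71, 369.55.
For Pendle: 328.55, 497.51, 533.33, 271.01, 255.66, 326.01.
Standard total = 179,200; weights = 0.2846, 0.1825, 0.1607, 0.1557, 0.1217, 0.0949.
Oakham: 0.2846×286.08 + 0.1825×385.68 + 0.1607×417.71 + 0.1557×246.96 + 0.1217×287.71 + 0.0949×369.55 = 327.4357 per 100,000.
Pendle: 0.2846×328.55 + 0.1825×497.51 + 0.1607×533.33 + 0.1557×271.01 + 0.1217×255.66 + 0.0949×326.01 = 374.2259 per 100,000.
Ratio = 327.4357 ÷ 374.2259 = 0.87497.

0.875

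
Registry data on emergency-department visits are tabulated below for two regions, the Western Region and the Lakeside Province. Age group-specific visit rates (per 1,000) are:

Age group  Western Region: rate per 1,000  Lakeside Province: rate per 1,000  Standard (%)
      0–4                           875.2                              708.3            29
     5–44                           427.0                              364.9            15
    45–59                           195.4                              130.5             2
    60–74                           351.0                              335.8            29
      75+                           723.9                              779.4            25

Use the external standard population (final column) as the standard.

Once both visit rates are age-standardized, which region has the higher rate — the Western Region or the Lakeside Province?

Standard weights: 0.29, 0.15, 0.02, 0.29, 0.25.
The Western Region: 0.2900×875.2 + 0.1500×427.0 + 0.0200×195.4 + 0.2900×351.0 + 0.2500×723.9 = 604.5310 per 1,000.
The Lakeside Province: 0.2900×708.3 + 0.1500×364.9 + 0.0200×130.5 + 0.2900×335.8 + 0.2500×779.4 = 554.9840 per 1,000.

Western Region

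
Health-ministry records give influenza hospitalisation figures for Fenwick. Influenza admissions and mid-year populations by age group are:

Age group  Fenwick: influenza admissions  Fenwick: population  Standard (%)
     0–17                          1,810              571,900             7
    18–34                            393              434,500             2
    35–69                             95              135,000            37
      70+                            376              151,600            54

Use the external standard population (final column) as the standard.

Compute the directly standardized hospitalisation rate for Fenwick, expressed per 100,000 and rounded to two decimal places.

183.93

Age-specific rates per 100,000 for Fenwick: 316.49, 90.45, 70.37, 248.02.
Standard weights: 0.07, 0.02, 0.37, 0.54.
Standardized rate: 0.0700×316.49 + 0.0200×90.45 + 0.3700×70.37 + 0.5400×248.02 = 183.9316 per 100,000.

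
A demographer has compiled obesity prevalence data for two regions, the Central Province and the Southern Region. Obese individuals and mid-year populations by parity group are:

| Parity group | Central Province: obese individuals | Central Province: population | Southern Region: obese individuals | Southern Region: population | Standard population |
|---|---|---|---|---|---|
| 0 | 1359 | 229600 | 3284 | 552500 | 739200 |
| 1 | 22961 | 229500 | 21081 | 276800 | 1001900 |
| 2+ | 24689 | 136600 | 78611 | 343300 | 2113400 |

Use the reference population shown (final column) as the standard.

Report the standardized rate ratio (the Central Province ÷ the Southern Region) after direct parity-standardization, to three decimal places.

0.862

Parity-specific rates per 1000 for the Central Province: 5.919, 100.048, 180.739.
For the Southern Region: 5.944, 76.160, 228.986.
Standard total = 3854500; weights = 0.1918, 0.2599, 0.5483.
The Central Province: 0.1918×5.919 + 0.2599×100.048 + 0.5483×180.739 = 126.2389 per 1000.
The Southern Region: 0.1918×5.944 + 0.2599×76.160 + 0.5483×228.986 = 146.4879 per 1000.
Ratio = 126.2389 ÷ 146.4879 = 0.86177.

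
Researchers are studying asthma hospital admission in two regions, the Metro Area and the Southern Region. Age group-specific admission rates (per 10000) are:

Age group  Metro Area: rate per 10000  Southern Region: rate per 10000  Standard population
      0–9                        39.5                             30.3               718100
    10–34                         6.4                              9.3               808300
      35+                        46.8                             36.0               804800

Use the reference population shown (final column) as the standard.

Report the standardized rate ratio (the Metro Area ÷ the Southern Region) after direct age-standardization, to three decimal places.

1.222

Standard total = 2331200; weights = 0.3080, 0.3467, 0.3452.
The Metro Area: 0.3080×39.5 + 0.3467×6.4 + 0.3452×46.8 = 30.5434 per 10000.
The Southern Region: 0.3080×30.3 + 0.3467×9.3 + 0.3452×36.0 = 24.9865 per 10000.
Ratio = 30.5434 ÷ 24.9865 = 1.22240.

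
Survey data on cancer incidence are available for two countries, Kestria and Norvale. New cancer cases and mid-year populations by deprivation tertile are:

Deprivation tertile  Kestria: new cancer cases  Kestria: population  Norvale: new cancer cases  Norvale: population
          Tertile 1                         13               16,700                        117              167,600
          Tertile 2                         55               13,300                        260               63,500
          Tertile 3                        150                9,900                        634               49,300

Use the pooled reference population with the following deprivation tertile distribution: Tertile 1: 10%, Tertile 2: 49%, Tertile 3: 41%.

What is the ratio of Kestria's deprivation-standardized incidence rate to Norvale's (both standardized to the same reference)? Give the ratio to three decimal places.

1.132

Deprivation-specific rates per 100,000 for Kestria: 77.84, 413.53, 1515.15.
For Norvale: 69.81, 409.45, 1286.00.
Standard weights: 0.10, 0.49, 0.41.
Kestria: 0.1000×77.84 + 0.4900×413.53 + 0.4100×1515.15 = 831.6281 per 100,000.
Norvale: 0.1000×69.81 + 0.4900×409.45 + 0.4100×1286.00 = 734.8725 per 100,000.
Ratio = 831.6281 ÷ 734.8725 = 1.13166.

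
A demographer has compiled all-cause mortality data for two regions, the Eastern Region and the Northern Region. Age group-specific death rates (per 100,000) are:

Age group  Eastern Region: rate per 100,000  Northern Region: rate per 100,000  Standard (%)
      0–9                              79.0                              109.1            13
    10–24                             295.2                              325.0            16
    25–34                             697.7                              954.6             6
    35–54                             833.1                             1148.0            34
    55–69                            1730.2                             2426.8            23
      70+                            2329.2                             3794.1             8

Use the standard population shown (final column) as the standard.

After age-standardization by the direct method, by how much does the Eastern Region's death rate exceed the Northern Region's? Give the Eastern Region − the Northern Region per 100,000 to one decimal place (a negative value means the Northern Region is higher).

Standard weights: 0.13, 0.16, 0.06, 0.34, 0.23, 0.08.
The Eastern Region: 0.1300×79.0 + 0.1600×295.2 + 0.0600×697.7 + 0.3400×833.1 + 0.2300×1730.2 + 0.0800×2329.2 = 966.9000 per 100,000.
The Northern Region: 0.1300×109.1 + 0.1600×325.0 + 0.0600×954.6 + 0.3400×1148.0 + 0.2300×2426.8 + 0.0800×3794.1 = 1375.4710 per 100,000.
Difference = 966.9000 − 1375.4710 = -408.5710.

-408.6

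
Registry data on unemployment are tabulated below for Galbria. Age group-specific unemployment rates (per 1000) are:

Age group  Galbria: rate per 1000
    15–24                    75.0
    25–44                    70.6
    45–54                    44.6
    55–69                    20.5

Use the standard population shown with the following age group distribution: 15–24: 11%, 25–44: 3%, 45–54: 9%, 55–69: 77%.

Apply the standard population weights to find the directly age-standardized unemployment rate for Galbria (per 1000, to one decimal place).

Standard weights: 0.11, 0.03, 0.09, 0.77.
Standardized rate: 0.1100×75.0 + 0.0300×70.6 + 0.0900×44.6 + 0.7700×20.5 = 30.1670 per 1000.

30.2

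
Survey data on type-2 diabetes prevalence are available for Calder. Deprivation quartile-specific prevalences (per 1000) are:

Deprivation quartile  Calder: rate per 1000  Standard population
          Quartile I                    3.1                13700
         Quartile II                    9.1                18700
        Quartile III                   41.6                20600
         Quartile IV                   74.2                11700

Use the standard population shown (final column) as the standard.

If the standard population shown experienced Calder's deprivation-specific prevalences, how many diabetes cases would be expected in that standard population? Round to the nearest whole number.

1938

Expected diabetes cases = Σ (standard pop × deprivation-specific rate ÷ 1000)
= 13700×3.1/1000 + 18700×9.1/1000 + 20600×41.6/1000 + 11700×74.2/1000
= 42.47 + 170.17 + 856.96 + 868.14 = 1937.74.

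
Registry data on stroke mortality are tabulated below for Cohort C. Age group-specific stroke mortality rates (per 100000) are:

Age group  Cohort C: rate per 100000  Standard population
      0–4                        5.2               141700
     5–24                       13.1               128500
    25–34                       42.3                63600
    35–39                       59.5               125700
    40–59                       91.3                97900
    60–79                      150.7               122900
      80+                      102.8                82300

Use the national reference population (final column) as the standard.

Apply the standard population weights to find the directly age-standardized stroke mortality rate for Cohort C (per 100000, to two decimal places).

63.61

Standard total = 762600; weights = 0.1858, 0.1685, 0.0834, 0.1648, 0.1284, 0.1612, 0.1079.
Standardized rate: 0.1858×5.2 + 0.1685×13.1 + 0.0834×42.3 + 0.1648×59.5 + 0.1284×91.3 + 0.1612×150.7 + 0.1079×102.8 = 63.6105 per 100000.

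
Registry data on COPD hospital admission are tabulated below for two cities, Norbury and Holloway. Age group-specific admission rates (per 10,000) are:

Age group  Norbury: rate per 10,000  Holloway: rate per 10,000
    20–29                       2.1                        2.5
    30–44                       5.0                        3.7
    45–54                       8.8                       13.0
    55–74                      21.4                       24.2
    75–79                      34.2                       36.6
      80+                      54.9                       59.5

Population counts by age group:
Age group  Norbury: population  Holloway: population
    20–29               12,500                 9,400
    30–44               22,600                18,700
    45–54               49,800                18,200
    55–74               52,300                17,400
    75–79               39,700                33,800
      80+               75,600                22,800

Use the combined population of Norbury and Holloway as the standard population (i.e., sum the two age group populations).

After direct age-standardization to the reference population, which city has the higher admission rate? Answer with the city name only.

Holloway

Combined standard total = 372,800; weights = 0.0587, 0.1108, 0.1824, 0.1870, 0.1972, 0.2639.
Norbury: 0.0587×2.1 + 0.1108×5.0 + 0.1824×8.8 + 0.1870×21.4 + 0.1972×34.2 + 0.2639×54.9 = 27.5170 per 10,000.
Holloway: 0.0587×2.5 + 0.1108×3.7 + 0.1824×13.0 + 0.1870×24.2 + 0.1972×36.6 + 0.2639×59.5 = 30.3734 per 10,000.
The crude rates (28.53 vs 27.80) would put Norbury higher, but that reflects its age composition; once standardized to a common age structure, Holloway has the higher underlying rate.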